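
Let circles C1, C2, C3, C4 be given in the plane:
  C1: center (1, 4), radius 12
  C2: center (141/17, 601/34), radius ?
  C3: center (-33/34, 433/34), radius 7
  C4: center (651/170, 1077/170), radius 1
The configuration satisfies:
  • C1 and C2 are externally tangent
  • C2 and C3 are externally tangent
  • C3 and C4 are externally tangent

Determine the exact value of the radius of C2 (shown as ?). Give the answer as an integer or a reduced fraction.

7/2

1. [ext C1·C2]  r_C2² + 24r_C2 − 385/4 = 0  ⇒  r_C2 = 7/2 (r>0 drops 1)
2. [ext C2·C3]  r_C2² + 14r_C2 − 245/4 = 0  ⇒  r_C2 = 7/2 (r>0 drops 1)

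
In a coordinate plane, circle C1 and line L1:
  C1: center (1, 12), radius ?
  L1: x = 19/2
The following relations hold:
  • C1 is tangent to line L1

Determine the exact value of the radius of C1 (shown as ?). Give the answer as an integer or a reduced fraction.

1. [C1‖L1]  r_C1² − 289/4 = 0  ⇒  r_C1 = 17/2 (r>0 drops 1)

17/2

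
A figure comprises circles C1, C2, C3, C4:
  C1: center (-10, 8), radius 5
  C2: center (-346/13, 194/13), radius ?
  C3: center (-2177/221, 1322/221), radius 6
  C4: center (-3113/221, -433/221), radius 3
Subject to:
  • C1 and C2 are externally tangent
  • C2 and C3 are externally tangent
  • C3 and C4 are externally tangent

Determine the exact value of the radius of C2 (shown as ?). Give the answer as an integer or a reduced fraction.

1. [ext C1·C2]  r_C2² + 10r_C2 − 299 = 0  ⇒  r_C2 = 13 (r>0 drops 1)
2. [ext C2·C3]  r_C2² + 12r_C2 − 325 = 0  ⇒  r_C2 = 13 (r>0 drops 1)

13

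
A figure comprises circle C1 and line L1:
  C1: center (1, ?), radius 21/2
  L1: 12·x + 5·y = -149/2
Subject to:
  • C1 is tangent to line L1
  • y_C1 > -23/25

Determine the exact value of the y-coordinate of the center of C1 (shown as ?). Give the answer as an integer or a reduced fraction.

1. [C1‖L1]  y_C1² + (173/5)y_C1 − 446 = 0  ⇒  y_C1 = -223/5 or 10
2. given y_C1 > -23/25: keep 10

10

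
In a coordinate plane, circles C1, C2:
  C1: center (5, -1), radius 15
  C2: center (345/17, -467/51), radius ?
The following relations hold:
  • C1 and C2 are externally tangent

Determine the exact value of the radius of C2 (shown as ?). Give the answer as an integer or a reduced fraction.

1. [ext C1·C2]  r_C2² + 30r_C2 − 679/9 = 0  ⇒  r_C2 = 7/3 (r>0 drops 1)

7/3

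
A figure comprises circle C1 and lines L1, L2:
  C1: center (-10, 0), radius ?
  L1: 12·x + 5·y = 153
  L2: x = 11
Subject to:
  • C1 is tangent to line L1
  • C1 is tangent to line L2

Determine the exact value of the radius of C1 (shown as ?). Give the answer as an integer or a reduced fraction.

1. [C1‖L1]  r_C1² − 441 = 0  ⇒  r_C1 = 21 (r>0 drops 1)
2. [C1‖L2]  r_C1² − 441 = 0  ⇒  r_C1 = 21 (r>0 drops 1)

21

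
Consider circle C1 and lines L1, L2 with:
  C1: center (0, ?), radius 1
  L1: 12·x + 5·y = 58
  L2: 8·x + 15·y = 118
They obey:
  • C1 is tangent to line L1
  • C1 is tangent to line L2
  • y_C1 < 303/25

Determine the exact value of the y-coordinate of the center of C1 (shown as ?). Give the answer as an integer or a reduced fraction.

9

1. [C1‖L1]  y_C1² − (116/5)y_C1 + 639/5 = 0  ⇒  y_C1 = 9 or 71/5
2. [C1‖L2]  y_C1² − (236/15)y_C1 + 303/5 = 0  ⇒  y_C1 = 101/15 or 9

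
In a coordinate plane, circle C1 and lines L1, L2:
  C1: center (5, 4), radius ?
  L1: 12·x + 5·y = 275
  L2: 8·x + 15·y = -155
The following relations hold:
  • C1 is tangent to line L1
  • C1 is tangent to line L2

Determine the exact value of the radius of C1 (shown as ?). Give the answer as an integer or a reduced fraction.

1. [C1‖L1]  r_C1² − 225 = 0  ⇒  r_C1 = 15 (r>0 drops 1)
2. [C1‖L2]  r_C1² − 225 = 0  ⇒  r_C1 = 15 (r>0 drops 1)

15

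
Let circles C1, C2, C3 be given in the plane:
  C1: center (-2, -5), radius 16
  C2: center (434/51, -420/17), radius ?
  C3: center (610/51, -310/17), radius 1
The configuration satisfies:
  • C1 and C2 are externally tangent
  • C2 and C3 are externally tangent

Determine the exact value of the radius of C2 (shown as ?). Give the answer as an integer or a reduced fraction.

1. [ext C1·C2]  r_C2² + 32r_C2 − 2185/9 = 0  ⇒  r_C2 = 19/3 (r>0 drops 1)
2. [ext C2·C3]  r_C2² + 2r_C2 − 475/9 = 0  ⇒  r_C2 = 19/3 (r>0 drops 1)

19/3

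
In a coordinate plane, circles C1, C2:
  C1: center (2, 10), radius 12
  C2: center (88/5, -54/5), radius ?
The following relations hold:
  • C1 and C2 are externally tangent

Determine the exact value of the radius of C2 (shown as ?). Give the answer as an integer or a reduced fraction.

1. [ext C1·C2]  r_C2² + 24r_C2 − 532 = 0  ⇒  r_C2 = 14 (r>0 drops 1)

14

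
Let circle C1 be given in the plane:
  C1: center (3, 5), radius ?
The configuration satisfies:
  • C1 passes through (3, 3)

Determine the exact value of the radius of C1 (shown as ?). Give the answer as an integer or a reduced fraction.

2

1. [C1∋P]  r_C1² − 4 = 0  ⇒  r_C1 = 2 (r>0 drops 1)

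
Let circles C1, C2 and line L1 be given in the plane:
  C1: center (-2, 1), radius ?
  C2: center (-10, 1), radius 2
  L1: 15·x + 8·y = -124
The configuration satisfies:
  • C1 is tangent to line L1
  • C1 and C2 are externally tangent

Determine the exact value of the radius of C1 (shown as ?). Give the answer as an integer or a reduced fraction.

1. [C1‖L1]  r_C1² − 36 = 0  ⇒  r_C1 = 6 (r>0 drops 1)
2. [ext C1·C2]  r_C1² + 4r_C1 − 60 = 0  ⇒  r_C1 = 6 (r>0 drops 1)

6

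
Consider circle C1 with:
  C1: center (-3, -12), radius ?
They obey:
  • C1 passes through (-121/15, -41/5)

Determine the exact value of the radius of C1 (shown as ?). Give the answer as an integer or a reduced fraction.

1. [C1∋P]  r_C1² − 361/9 = 0  ⇒  r_C1 = 19/3 (r>0 drops 1)

19/3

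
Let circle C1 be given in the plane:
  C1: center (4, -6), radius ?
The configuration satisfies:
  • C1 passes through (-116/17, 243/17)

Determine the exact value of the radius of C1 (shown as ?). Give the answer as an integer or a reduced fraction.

1. [C1∋P]  r_C1² − 529 = 0  ⇒  r_C1 = 23 (r>0 drops 1)

23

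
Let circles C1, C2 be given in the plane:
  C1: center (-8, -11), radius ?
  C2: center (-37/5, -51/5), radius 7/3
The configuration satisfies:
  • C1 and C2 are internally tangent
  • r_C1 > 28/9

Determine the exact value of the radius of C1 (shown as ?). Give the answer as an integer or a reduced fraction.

1. [int C1,C2]  r_C1² − (14/3)r_C1 + 40/9 = 0  ⇒  r_C1 = 4/3 or 10/3
2. given r_C1 > 28/9: keep 10/3

10/3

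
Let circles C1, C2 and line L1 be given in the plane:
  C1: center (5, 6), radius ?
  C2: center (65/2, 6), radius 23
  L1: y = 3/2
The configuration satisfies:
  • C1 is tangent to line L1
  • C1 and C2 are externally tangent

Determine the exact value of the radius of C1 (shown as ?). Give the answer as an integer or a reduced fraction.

9/2

1. [C1‖L1]  r_C1² − 81/4 = 0  ⇒  r_C1 = 9/2 (r>0 drops 1)
2. [ext C1·C2]  r_C1² + 46r_C1 − 909/4 = 0  ⇒  r_C1 = 9/2 (r>0 drops 1)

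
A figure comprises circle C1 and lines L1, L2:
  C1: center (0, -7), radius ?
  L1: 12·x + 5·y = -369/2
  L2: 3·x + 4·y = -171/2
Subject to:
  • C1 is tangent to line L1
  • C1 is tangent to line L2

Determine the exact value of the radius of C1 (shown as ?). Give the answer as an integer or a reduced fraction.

1. [C1‖L1]  r_C1² − 529/4 = 0  ⇒  r_C1 = 23/2 (r>0 drops 1)
2. [C1‖L2]  r_C1² − 529/4 = 0  ⇒  r_C1 = 23/2 (r>0 drops 1)

23/2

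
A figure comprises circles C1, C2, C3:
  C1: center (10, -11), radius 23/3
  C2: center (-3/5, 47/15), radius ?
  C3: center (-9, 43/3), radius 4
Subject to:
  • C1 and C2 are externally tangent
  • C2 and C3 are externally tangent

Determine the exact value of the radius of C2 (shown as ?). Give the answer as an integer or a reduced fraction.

10

1. [ext C1·C2]  r_C2² + (46/3)r_C2 − 760/3 = 0  ⇒  r_C2 = 10 (r>0 drops 1)
2. [ext C2·C3]  r_C2² + 8r_C2 − 180 = 0  ⇒  r_C2 = 10 (r>0 drops 1)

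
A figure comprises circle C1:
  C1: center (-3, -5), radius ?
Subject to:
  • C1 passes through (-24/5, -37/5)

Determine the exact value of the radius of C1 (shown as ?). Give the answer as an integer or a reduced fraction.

1. [C1∋P]  r_C1² − 9 = 0  ⇒  r_C1 = 3 (r>0 drops 1)

3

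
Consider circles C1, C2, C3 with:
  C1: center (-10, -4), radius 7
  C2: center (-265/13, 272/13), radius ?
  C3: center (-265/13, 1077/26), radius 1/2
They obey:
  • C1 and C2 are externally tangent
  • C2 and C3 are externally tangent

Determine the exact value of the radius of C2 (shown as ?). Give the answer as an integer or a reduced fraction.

1. [ext C1·C2]  r_C2² + 14r_C2 − 680 = 0  ⇒  r_C2 = 20 (r>0 drops 1)
2. [ext C2·C3]  r_C2² + 1r_C2 − 420 = 0  ⇒  r_C2 = 20 (r>0 drops 1)

20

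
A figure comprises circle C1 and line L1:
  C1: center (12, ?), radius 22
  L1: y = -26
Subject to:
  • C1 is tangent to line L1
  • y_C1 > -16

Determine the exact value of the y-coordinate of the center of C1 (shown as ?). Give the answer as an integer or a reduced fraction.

1. [C1‖L1]  y_C1² + 52y_C1 + 192 = 0  ⇒  y_C1 = -48 or -4
2. given y_C1 > -16: keep -4

-4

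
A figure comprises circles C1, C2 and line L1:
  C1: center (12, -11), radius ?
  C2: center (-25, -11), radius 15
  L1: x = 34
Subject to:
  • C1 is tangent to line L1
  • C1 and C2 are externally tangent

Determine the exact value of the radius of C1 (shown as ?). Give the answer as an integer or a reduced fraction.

22

1. [C1‖L1]  r_C1² − 484 = 0  ⇒  r_C1 = 22 (r>0 drops 1)
2. [ext C1·C2]  r_C1² + 30r_C1 − 1144 = 0  ⇒  r_C1 = 22 (r>0 drops 1)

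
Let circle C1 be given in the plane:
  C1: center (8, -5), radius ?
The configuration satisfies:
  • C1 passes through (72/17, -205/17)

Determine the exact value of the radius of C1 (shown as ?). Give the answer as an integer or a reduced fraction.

8

1. [C1∋P]  r_C1² − 64 = 0  ⇒  r_C1 = 8 (r>0 drops 1)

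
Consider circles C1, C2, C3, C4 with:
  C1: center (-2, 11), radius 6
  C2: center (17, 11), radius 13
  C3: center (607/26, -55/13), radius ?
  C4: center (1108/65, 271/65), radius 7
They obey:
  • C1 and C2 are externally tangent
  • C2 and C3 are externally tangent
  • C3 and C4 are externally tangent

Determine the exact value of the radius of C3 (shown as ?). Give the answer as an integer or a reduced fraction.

1. [ext C2·C3]  r_C3² + 26r_C3 − 413/4 = 0  ⇒  r_C3 = 7/2 (r>0 drops 1)
2. [ext C3·C4]  r_C3² + 14r_C3 − 245/4 = 0  ⇒  r_C3 = 7/2 (r>0 drops 1)

7/2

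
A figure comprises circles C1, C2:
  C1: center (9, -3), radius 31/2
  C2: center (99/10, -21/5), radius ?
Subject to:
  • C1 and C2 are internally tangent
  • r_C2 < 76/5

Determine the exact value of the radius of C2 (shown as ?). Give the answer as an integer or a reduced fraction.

1. [int C1,C2]  r_C2² − 31r_C2 + 238 = 0  ⇒  r_C2 = 14 or 17
2. given r_C2 < 76/5: keep 14

14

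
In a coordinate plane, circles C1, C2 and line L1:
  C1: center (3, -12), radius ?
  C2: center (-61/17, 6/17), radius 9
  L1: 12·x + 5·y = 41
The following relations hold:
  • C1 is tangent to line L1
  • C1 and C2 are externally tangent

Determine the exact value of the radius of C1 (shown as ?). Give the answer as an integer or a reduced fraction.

5

1. [C1‖L1]  r_C1² − 25 = 0  ⇒  r_C1 = 5 (r>0 drops 1)
2. [ext C1·C2]  r_C1² + 18r_C1 − 115 = 0  ⇒  r_C1 = 5 (r>0 drops 1)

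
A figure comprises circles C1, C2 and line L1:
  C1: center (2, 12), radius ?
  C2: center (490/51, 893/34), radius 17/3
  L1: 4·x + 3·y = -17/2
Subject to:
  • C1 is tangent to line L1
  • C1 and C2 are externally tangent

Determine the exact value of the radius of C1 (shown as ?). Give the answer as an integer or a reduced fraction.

1. [C1‖L1]  r_C1² − 441/4 = 0  ⇒  r_C1 = 21/2 (r>0 drops 1)
2. [ext C1·C2]  r_C1² + (34/3)r_C1 − 917/4 = 0  ⇒  r_C1 = 21/2 (r>0 drops 1)

21/2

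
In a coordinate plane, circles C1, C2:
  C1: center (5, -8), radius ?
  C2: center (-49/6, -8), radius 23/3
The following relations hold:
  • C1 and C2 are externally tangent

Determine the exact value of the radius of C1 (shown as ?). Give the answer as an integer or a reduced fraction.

11/2

1. [ext C1·C2]  r_C1² + (46/3)r_C1 − 1375/12 = 0  ⇒  r_C1 = 11/2 (r>0 drops 1)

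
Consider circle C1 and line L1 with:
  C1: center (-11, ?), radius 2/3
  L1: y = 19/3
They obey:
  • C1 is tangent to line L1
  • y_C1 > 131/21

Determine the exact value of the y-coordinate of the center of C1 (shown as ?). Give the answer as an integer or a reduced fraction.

7

1. [C1‖L1]  y_C1² − (38/3)y_C1 + 119/3 = 0  ⇒  y_C1 = 17/3 or 7
2. given y_C1 > 131/21: keep 7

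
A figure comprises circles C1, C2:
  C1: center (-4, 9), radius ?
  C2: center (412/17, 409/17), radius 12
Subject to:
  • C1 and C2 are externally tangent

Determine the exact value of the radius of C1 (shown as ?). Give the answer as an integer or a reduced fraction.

1. [ext C1·C2]  r_C1² + 24r_C1 − 880 = 0  ⇒  r_C1 = 20 (r>0 drops 1)

20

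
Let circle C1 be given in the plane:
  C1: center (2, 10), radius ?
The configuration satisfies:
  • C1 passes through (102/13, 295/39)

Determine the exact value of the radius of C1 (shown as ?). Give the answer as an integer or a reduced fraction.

19/3

1. [C1∋P]  r_C1² − 361/9 = 0  ⇒  r_C1 = 19/3 (r>0 drops 1)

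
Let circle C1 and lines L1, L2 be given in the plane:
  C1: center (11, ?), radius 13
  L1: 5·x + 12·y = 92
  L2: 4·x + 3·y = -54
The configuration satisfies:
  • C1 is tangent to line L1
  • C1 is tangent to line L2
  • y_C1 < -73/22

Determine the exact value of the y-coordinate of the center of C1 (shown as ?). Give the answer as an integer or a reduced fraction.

1. [C1‖L1]  y_C1² − (37/6)y_C1 − 1133/6 = 0  ⇒  y_C1 = -11 or 103/6
2. [C1‖L2]  y_C1² + (196/3)y_C1 + 1793/3 = 0  ⇒  y_C1 = -163/3 or -11

-11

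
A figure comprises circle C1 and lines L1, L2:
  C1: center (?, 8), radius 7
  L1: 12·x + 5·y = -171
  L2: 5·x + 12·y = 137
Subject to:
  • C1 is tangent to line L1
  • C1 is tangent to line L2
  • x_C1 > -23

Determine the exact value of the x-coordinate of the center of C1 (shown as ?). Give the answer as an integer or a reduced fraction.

-10

1. [C1‖L1]  x_C1² + (211/6)x_C1 + 755/3 = 0  ⇒  x_C1 = -151/6 or -10
2. [C1‖L2]  x_C1² − (82/5)x_C1 − 264 = 0  ⇒  x_C1 = -10 or 132/5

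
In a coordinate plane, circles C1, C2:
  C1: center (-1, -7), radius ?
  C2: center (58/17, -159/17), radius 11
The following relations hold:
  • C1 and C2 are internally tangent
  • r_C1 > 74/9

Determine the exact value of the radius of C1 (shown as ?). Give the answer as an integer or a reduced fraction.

1. [int C1,C2]  r_C1² − 22r_C1 + 96 = 0  ⇒  r_C1 = 6 or 16
2. given r_C1 > 74/9: keep 16

16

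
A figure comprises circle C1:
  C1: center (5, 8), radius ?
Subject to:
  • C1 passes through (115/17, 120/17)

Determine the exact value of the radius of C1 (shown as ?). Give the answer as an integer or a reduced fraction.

1. [C1∋P]  r_C1² − 4 = 0  ⇒  r_C1 = 2 (r>0 drops 1)

2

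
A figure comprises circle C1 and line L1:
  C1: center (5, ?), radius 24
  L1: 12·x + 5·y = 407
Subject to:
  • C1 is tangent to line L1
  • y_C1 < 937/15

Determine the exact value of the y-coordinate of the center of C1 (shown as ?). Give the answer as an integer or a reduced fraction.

1. [C1‖L1]  y_C1² − (694/5)y_C1 + 4613/5 = 0  ⇒  y_C1 = 7 or 659/5
2. given y_C1 < 937/15: keep 7

7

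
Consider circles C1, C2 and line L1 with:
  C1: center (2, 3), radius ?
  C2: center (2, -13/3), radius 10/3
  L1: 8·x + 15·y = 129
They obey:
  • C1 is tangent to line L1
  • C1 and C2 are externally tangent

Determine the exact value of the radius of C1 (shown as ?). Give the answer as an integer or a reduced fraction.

4

1. [C1‖L1]  r_C1² − 16 = 0  ⇒  r_C1 = 4 (r>0 drops 1)
2. [ext C1·C2]  r_C1² + (20/3)r_C1 − 128/3 = 0  ⇒  r_C1 = 4 (r>0 drops 1)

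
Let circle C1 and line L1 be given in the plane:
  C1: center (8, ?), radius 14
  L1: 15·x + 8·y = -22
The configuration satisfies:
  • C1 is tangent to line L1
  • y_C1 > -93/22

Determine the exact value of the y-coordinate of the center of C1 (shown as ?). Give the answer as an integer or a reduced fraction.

12

1. [C1‖L1]  y_C1² + (71/2)y_C1 − 570 = 0  ⇒  y_C1 = -95/2 or 12
2. given y_C1 > -93/22: keep 12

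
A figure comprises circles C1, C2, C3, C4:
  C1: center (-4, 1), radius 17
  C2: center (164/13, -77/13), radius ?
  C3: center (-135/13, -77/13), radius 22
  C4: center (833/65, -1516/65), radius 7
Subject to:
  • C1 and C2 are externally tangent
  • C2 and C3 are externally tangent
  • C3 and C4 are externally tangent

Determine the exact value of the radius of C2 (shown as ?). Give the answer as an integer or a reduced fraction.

1

1. [ext C1·C2]  r_C2² + 34r_C2 − 35 = 0  ⇒  r_C2 = 1 (r>0 drops 1)
2. [ext C2·C3]  r_C2² + 44r_C2 − 45 = 0  ⇒  r_C2 = 1 (r>0 drops 1)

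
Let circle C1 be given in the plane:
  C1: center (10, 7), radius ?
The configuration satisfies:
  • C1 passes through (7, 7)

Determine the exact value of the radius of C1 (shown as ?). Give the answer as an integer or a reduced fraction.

3

1. [C1∋P]  r_C1² − 9 = 0  ⇒  r_C1 = 3 (r>0 drops 1)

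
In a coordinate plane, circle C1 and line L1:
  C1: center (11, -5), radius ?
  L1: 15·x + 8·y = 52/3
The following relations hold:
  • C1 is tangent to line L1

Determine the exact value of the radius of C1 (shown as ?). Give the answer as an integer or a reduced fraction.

19/3

1. [C1‖L1]  r_C1² − 361/9 = 0  ⇒  r_C1 = 19/3 (r>0 drops 1)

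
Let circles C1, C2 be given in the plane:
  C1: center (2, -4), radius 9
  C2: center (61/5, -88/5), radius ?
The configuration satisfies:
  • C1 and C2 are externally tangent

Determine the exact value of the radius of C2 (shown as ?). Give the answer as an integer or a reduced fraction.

1. [ext C1·C2]  r_C2² + 18r_C2 − 208 = 0  ⇒  r_C2 = 8 (r>0 drops 1)

8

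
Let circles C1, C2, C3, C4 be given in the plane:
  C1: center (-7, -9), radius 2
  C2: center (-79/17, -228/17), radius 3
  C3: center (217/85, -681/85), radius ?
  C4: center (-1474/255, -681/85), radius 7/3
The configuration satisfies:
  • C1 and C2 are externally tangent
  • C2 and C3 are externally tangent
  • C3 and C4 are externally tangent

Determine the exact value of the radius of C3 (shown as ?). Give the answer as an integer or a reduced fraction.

1. [ext C2·C3]  r_C3² + 6r_C3 − 72 = 0  ⇒  r_C3 = 6 (r>0 drops 1)
2. [ext C3·C4]  r_C3² + (14/3)r_C3 − 64 = 0  ⇒  r_C3 = 6 (r>0 drops 1)

6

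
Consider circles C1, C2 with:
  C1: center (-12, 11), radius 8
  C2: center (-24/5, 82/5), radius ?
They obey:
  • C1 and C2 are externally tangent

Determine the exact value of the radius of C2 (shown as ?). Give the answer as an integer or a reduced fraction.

1

1. [ext C1·C2]  r_C2² + 16r_C2 − 17 = 0  ⇒  r_C2 = 1 (r>0 drops 1)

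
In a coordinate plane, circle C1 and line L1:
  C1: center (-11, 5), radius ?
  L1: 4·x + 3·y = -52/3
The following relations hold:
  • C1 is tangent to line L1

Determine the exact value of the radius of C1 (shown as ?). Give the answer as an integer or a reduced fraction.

1. [C1‖L1]  r_C1² − 49/9 = 0  ⇒  r_C1 = 7/3 (r>0 drops 1)

7/3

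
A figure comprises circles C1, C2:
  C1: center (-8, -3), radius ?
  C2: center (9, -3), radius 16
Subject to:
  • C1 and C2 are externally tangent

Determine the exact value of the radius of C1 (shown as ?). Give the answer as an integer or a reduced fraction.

1. [ext C1·C2]  r_C1² + 32r_C1 − 33 = 0  ⇒  r_C1 = 1 (r>0 drops 1)

1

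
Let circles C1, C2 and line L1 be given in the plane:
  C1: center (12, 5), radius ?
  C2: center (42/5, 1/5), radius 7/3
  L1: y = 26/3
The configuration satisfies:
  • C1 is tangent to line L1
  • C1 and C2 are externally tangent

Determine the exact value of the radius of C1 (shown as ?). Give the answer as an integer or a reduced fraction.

1. [C1‖L1]  r_C1² − 121/9 = 0  ⇒  r_C1 = 11/3 (r>0 drops 1)
2. [ext C1·C2]  r_C1² + (14/3)r_C1 − 275/9 = 0  ⇒  r_C1 = 11/3 (r>0 drops 1)

11/3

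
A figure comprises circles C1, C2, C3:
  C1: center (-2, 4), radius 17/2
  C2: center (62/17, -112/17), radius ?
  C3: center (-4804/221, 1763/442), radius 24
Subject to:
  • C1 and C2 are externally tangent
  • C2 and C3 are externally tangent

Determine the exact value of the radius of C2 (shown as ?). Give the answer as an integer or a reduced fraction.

7/2

1. [ext C1·C2]  r_C2² + 17r_C2 − 287/4 = 0  ⇒  r_C2 = 7/2 (r>0 drops 1)
2. [ext C2·C3]  r_C2² + 48r_C2 − 721/4 = 0  ⇒  r_C2 = 7/2 (r>0 drops 1)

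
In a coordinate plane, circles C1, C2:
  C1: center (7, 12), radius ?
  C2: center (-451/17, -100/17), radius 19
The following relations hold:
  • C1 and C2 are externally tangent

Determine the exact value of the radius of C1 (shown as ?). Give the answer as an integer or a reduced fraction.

1. [ext C1·C2]  r_C1² + 38r_C1 − 1083 = 0  ⇒  r_C1 = 19 (r>0 drops 1)

19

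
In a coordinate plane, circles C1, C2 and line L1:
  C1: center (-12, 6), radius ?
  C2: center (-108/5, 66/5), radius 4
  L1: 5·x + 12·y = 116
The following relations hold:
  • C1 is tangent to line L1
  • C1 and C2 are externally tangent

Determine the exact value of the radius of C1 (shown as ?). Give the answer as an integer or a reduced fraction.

1. [C1‖L1]  r_C1² − 64 = 0  ⇒  r_C1 = 8 (r>0 drops 1)
2. [ext C1·C2]  r_C1² + 8r_C1 − 128 = 0  ⇒  r_C1 = 8 (r>0 drops 1)

8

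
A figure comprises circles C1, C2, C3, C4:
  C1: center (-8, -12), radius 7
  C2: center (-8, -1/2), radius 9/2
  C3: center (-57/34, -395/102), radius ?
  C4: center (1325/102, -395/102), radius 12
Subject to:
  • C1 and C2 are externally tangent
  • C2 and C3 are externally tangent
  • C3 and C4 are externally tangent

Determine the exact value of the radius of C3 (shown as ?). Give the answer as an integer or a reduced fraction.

1. [ext C2·C3]  r_C3² + 9r_C3 − 280/9 = 0  ⇒  r_C3 = 8/3 (r>0 drops 1)
2. [ext C3·C4]  r_C3² + 24r_C3 − 640/9 = 0  ⇒  r_C3 = 8/3 (r>0 drops 1)

8/3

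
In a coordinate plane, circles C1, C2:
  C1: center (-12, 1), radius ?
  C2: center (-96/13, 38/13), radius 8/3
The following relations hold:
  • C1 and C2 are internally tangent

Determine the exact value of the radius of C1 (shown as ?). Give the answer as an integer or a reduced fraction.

23/3

1. [int C1,C2]  r_C1² − (16/3)r_C1 − 161/9 = 0  ⇒  r_C1 = 23/3 (r>0 drops 1)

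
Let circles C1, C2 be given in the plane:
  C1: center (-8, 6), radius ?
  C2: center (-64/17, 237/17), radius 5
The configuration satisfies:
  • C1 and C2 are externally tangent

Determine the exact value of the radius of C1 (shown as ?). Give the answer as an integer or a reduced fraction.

1. [ext C1·C2]  r_C1² + 10r_C1 − 56 = 0  ⇒  r_C1 = 4 (r>0 drops 1)

4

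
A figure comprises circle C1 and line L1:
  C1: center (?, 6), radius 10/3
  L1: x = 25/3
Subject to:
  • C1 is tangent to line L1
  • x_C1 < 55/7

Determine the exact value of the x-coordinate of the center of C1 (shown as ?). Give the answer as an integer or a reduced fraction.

5

1. [C1‖L1]  x_C1² − (50/3)x_C1 + 175/3 = 0  ⇒  x_C1 = 5 or 35/3
2. given x_C1 < 55/7: keep 5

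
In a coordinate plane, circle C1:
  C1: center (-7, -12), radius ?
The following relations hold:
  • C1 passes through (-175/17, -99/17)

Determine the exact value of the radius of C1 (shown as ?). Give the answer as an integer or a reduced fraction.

1. [C1∋P]  r_C1² − 49 = 0  ⇒  r_C1 = 7 (r>0 drops 1)

7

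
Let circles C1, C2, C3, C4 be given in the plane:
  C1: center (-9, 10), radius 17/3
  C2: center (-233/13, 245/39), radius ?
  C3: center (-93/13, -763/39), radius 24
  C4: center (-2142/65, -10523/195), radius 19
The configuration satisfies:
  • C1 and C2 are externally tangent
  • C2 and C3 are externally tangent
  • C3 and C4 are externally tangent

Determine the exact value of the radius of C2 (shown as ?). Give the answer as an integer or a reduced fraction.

1. [ext C1·C2]  r_C2² + (34/3)r_C2 − 184/3 = 0  ⇒  r_C2 = 4 (r>0 drops 1)
2. [ext C2·C3]  r_C2² + 48r_C2 − 208 = 0  ⇒  r_C2 = 4 (r>0 drops 1)

4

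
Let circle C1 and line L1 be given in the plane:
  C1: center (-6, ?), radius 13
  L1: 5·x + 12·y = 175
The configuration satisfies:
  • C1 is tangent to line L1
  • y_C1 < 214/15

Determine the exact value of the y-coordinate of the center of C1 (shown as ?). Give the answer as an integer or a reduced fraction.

1. [C1‖L1]  y_C1² − (205/6)y_C1 + 187/2 = 0  ⇒  y_C1 = 3 or 187/6
2. given y_C1 < 214/15: keep 3

3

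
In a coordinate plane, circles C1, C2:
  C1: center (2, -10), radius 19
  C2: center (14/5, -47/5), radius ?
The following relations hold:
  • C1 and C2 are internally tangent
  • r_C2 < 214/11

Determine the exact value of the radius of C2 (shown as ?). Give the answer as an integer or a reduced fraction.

1. [int C1,C2]  r_C2² − 38r_C2 + 360 = 0  ⇒  r_C2 = 18 or 20
2. given r_C2 < 214/11: keep 18

18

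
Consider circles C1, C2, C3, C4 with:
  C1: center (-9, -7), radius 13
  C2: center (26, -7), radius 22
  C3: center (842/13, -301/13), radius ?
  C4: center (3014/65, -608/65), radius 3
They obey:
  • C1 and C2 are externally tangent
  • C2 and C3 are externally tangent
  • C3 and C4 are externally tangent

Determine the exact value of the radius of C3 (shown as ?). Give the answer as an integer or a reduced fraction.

1. [ext C2·C3]  r_C3² + 44r_C3 − 1280 = 0  ⇒  r_C3 = 20 (r>0 drops 1)
2. [ext C3·C4]  r_C3² + 6r_C3 − 520 = 0  ⇒  r_C3 = 20 (r>0 drops 1)

20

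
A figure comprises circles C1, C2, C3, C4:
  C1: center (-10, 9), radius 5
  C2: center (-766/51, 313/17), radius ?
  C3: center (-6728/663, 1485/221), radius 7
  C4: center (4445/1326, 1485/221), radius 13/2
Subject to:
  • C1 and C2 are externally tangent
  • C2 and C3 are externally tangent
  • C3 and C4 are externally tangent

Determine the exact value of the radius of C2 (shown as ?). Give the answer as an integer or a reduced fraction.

1. [ext C1·C2]  r_C2² + 10r_C2 − 799/9 = 0  ⇒  r_C2 = 17/3 (r>0 drops 1)
2. [ext C2·C3]  r_C2² + 14r_C2 − 1003/9 = 0  ⇒  r_C2 = 17/3 (r>0 drops 1)

17/3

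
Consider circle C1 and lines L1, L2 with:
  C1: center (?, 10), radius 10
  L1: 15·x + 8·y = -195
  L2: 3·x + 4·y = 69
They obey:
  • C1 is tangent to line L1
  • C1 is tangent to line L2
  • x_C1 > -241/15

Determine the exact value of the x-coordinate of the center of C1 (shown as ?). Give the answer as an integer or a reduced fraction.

1. [C1‖L1]  x_C1² + (110/3)x_C1 + 623/3 = 0  ⇒  x_C1 = -89/3 or -7
2. [C1‖L2]  x_C1² − (58/3)x_C1 − 553/3 = 0  ⇒  x_C1 = -7 or 79/3

-7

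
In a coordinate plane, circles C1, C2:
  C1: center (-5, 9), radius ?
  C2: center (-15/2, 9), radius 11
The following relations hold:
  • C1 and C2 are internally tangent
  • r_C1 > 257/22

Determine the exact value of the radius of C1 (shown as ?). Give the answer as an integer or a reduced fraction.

1. [int C1,C2]  r_C1² − 22r_C1 + 459/4 = 0  ⇒  r_C1 = 17/2 or 27/2
2. given r_C1 > 257/22: keep 27/2

27/2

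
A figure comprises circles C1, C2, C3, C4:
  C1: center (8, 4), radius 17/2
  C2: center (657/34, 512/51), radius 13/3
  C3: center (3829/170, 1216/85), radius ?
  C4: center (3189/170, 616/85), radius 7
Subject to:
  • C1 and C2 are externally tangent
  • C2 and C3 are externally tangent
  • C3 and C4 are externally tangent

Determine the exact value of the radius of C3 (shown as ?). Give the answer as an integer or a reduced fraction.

1

1. [ext C2·C3]  r_C3² + (26/3)r_C3 − 29/3 = 0  ⇒  r_C3 = 1 (r>0 drops 1)
2. [ext C3·C4]  r_C3² + 14r_C3 − 15 = 0  ⇒  r_C3 = 1 (r>0 drops 1)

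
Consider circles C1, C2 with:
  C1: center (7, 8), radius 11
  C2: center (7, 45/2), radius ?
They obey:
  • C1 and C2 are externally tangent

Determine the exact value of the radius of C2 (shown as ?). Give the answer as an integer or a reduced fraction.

7/2

1. [ext C1·C2]  r_C2² + 22r_C2 − 357/4 = 0  ⇒  r_C2 = 7/2 (r>0 drops 1)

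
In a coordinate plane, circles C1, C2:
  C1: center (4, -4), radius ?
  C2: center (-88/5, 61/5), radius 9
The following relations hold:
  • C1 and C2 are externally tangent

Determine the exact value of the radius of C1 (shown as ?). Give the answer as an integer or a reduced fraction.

1. [ext C1·C2]  r_C1² + 18r_C1 − 648 = 0  ⇒  r_C1 = 18 (r>0 drops 1)

18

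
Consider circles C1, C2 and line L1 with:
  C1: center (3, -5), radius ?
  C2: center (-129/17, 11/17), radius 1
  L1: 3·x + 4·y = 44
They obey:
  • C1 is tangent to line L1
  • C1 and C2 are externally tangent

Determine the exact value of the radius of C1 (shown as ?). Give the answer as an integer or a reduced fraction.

11

1. [C1‖L1]  r_C1² − 121 = 0  ⇒  r_C1 = 11 (r>0 drops 1)
2. [ext C1·C2]  r_C1² + 2r_C1 − 143 = 0  ⇒  r_C1 = 11 (r>0 drops 1)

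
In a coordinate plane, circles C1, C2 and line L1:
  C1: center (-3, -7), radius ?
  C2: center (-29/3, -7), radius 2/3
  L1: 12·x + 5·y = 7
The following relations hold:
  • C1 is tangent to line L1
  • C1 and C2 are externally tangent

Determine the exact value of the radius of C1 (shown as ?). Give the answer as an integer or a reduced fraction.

6

1. [C1‖L1]  r_C1² − 36 = 0  ⇒  r_C1 = 6 (r>0 drops 1)
2. [ext C1·C2]  r_C1² + (4/3)r_C1 − 44 = 0  ⇒  r_C1 = 6 (r>0 drops 1)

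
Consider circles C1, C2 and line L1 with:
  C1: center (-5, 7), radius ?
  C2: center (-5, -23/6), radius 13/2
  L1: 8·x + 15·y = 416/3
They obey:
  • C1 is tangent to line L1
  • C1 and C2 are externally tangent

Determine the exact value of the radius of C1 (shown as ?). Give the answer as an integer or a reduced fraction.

1. [C1‖L1]  r_C1² − 169/9 = 0  ⇒  r_C1 = 13/3 (r>0 drops 1)
2. [ext C1·C2]  r_C1² + 13r_C1 − 676/9 = 0  ⇒  r_C1 = 13/3 (r>0 drops 1)

13/3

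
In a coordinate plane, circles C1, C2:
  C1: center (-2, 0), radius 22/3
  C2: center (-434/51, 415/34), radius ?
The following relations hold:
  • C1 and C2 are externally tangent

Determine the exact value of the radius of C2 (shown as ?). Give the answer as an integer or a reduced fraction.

1. [ext C1·C2]  r_C2² + (44/3)r_C2 − 1651/12 = 0  ⇒  r_C2 = 13/2 (r>0 drops 1)

13/2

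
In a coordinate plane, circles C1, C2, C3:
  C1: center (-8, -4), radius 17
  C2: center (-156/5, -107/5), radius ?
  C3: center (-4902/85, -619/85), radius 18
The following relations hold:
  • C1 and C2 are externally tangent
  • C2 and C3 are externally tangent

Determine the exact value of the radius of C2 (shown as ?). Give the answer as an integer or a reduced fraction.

12

1. [ext C1·C2]  r_C2² + 34r_C2 − 552 = 0  ⇒  r_C2 = 12 (r>0 drops 1)
2. [ext C2·C3]  r_C2² + 36r_C2 − 576 = 0  ⇒  r_C2 = 12 (r>0 drops 1)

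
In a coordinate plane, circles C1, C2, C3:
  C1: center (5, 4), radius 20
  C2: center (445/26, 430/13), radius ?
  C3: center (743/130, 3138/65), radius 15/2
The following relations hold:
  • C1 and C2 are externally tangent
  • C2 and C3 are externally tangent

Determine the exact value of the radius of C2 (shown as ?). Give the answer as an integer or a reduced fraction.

1. [ext C1·C2]  r_C2² + 40r_C2 − 2369/4 = 0  ⇒  r_C2 = 23/2 (r>0 drops 1)
2. [ext C2·C3]  r_C2² + 15r_C2 − 1219/4 = 0  ⇒  r_C2 = 23/2 (r>0 drops 1)

23/2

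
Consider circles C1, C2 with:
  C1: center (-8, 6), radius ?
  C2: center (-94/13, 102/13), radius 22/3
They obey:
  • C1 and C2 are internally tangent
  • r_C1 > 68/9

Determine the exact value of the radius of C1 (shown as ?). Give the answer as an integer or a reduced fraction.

1. [int C1,C2]  r_C1² − (44/3)r_C1 + 448/9 = 0  ⇒  r_C1 = 16/3 or 28/3
2. given r_C1 > 68/9: keep 28/3

28/3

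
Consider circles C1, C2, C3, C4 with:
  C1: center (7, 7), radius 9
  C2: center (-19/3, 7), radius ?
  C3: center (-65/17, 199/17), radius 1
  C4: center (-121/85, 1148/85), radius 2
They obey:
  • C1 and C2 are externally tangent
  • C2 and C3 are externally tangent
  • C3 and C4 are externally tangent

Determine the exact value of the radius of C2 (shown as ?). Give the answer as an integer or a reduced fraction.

1. [ext C1·C2]  r_C2² + 18r_C2 − 871/9 = 0  ⇒  r_C2 = 13/3 (r>0 drops 1)
2. [ext C2·C3]  r_C2² + 2r_C2 − 247/9 = 0  ⇒  r_C2 = 13/3 (r>0 drops 1)

13/3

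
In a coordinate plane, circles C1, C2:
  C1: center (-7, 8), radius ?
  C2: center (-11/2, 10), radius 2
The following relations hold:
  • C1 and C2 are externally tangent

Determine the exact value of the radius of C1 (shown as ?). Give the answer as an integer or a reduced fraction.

1/2

1. [ext C1·C2]  r_C1² + 4r_C1 − 9/4 = 0  ⇒  r_C1 = 1/2 (r>0 drops 1)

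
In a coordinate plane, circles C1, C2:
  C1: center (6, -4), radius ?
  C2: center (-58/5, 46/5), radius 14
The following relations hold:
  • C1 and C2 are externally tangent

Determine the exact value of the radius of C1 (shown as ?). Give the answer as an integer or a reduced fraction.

8

1. [ext C1·C2]  r_C1² + 28r_C1 − 288 = 0  ⇒  r_C1 = 8 (r>0 drops 1)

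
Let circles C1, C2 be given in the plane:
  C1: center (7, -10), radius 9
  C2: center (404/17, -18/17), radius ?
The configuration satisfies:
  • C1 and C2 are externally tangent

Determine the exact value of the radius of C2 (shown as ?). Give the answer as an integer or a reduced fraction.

10

1. [ext C1·C2]  r_C2² + 18r_C2 − 280 = 0  ⇒  r_C2 = 10 (r>0 drops 1)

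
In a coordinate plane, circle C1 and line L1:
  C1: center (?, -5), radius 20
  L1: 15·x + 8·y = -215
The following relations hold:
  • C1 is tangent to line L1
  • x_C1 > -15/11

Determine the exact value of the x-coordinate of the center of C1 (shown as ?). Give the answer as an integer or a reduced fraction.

11

1. [C1‖L1]  x_C1² + (70/3)x_C1 − 1133/3 = 0  ⇒  x_C1 = -103/3 or 11
2. given x_C1 > -15/11: keep 11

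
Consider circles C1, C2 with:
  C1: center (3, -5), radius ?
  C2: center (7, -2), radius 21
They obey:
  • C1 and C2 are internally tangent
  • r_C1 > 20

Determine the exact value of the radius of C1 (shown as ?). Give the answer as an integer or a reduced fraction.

1. [int C1,C2]  r_C1² − 42r_C1 + 416 = 0  ⇒  r_C1 = 16 or 26
2. given r_C1 > 20: keep 26

26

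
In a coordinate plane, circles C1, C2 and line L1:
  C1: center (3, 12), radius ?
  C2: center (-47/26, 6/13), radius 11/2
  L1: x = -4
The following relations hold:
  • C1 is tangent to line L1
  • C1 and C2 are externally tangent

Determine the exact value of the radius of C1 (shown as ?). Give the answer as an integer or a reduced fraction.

7

1. [C1‖L1]  r_C1² − 49 = 0  ⇒  r_C1 = 7 (r>0 drops 1)
2. [ext C1·C2]  r_C1² + 11r_C1 − 126 = 0  ⇒  r_C1 = 7 (r>0 drops 1)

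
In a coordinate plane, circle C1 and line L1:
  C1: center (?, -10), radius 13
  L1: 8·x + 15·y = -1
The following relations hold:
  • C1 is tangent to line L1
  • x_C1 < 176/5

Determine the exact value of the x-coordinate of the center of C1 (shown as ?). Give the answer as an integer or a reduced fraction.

-9

1. [C1‖L1]  x_C1² − (149/4)x_C1 − 1665/4 = 0  ⇒  x_C1 = -9 or 185/4
2. given x_C1 < 176/5: keep -9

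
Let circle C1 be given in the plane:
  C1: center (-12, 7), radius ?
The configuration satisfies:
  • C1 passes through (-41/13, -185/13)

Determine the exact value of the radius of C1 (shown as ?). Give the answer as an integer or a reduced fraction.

1. [C1∋P]  r_C1² − 529 = 0  ⇒  r_C1 = 23 (r>0 drops 1)

23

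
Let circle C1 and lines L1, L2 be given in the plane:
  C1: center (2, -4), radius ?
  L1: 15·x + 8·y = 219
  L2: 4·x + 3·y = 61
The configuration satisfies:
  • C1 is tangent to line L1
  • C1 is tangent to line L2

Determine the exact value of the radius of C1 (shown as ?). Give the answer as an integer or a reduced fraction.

13

1. [C1‖L1]  r_C1² − 169 = 0  ⇒  r_C1 = 13 (r>0 drops 1)
2. [C1‖L2]  r_C1² − 169 = 0  ⇒  r_C1 = 13 (r>0 drops 1)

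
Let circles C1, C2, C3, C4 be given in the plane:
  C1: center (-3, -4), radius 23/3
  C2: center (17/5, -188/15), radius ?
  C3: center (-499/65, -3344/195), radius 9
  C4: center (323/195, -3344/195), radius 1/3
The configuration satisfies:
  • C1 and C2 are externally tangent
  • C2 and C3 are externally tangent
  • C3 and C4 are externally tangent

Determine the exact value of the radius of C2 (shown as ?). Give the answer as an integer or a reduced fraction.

3

1. [ext C1·C2]  r_C2² + (46/3)r_C2 − 55 = 0  ⇒  r_C2 = 3 (r>0 drops 1)
2. [ext C2·C3]  r_C2² + 18r_C2 − 63 = 0  ⇒  r_C2 = 3 (r>0 drops 1)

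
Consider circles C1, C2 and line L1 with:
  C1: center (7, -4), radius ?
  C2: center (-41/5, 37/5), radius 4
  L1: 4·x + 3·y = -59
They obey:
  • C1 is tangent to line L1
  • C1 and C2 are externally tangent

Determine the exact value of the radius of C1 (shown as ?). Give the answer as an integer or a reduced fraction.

15

1. [C1‖L1]  r_C1² − 225 = 0  ⇒  r_C1 = 15 (r>0 drops 1)
2. [ext C1·C2]  r_C1² + 8r_C1 − 345 = 0  ⇒  r_C1 = 15 (r>0 drops 1)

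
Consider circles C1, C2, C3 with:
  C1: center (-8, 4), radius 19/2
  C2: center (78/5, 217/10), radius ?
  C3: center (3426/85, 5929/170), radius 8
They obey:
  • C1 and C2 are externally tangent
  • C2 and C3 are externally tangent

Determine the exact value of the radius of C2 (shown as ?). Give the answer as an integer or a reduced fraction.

20

1. [ext C1·C2]  r_C2² + 19r_C2 − 780 = 0  ⇒  r_C2 = 20 (r>0 drops 1)
2. [ext C2·C3]  r_C2² + 16r_C2 − 720 = 0  ⇒  r_C2 = 20 (r>0 drops 1)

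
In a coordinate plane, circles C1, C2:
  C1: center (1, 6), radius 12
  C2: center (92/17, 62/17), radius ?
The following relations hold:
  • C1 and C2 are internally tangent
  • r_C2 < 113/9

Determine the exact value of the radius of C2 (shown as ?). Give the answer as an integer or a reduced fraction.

1. [int C1,C2]  r_C2² − 24r_C2 + 119 = 0  ⇒  r_C2 = 7 or 17
2. given r_C2 < 113/9: keep 7

7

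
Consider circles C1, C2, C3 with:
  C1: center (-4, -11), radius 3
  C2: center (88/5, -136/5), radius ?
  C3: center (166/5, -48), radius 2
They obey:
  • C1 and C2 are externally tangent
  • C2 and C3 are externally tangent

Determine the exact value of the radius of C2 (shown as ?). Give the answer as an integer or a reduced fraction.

24

1. [ext C1·C2]  r_C2² + 6r_C2 − 720 = 0  ⇒  r_C2 = 24 (r>0 drops 1)
2. [ext C2·C3]  r_C2² + 4r_C2 − 672 = 0  ⇒  r_C2 = 24 (r>0 drops 1)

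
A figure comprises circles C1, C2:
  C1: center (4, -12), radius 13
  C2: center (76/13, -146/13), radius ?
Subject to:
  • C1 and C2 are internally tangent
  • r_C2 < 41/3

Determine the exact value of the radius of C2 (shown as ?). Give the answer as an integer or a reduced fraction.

1. [int C1,C2]  r_C2² − 26r_C2 + 165 = 0  ⇒  r_C2 = 11 or 15
2. given r_C2 < 41/3: keep 11

11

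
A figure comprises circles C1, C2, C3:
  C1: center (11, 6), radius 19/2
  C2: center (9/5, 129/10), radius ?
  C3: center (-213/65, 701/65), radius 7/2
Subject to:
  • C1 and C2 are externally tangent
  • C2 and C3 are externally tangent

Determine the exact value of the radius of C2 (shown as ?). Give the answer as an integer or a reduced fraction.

2

1. [ext C1·C2]  r_C2² + 19r_C2 − 42 = 0  ⇒  r_C2 = 2 (r>0 drops 1)
2. [ext C2·C3]  r_C2² + 7r_C2 − 18 = 0  ⇒  r_C2 = 2 (r>0 drops 1)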